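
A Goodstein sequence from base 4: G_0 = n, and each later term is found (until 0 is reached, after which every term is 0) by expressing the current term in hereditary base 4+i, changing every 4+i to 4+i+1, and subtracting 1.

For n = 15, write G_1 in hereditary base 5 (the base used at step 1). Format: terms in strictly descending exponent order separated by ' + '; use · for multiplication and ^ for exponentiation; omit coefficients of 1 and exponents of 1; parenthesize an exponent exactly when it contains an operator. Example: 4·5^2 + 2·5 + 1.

(0) 15|_4 = 3·4 + 3 ↦ 3·5 + 3|_5 = 18 ⇒ 17
(1) 17|_5 = 3·5 + 2 ↦ 3·6 + 2|_6 = 20 ⇒ 19

3·5 + 2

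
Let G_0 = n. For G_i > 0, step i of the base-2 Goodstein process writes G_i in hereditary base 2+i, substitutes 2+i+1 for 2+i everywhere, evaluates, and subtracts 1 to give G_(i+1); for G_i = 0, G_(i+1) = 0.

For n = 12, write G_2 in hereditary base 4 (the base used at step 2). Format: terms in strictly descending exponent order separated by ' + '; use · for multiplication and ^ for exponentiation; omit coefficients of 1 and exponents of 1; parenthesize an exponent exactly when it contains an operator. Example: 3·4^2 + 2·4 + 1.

base 2: 12 = 2^(2 + 1) + 2^2; at 3: 3^(3 + 1) + 3^3 = 108; next = 107
base 3: 107 = 3^(3 + 1) + 2·3^2 + 2·3 + 2; at 4: 4^(4 + 1) + 2·4^2 + 2·4 + 2 = 1066; next = 1065

4^(4 + 1) + 2·4^2 + 2·4 + 1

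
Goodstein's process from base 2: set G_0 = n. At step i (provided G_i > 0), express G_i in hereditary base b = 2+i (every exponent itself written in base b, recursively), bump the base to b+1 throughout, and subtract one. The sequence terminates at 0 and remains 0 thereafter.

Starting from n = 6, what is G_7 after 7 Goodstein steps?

332147

step 0: 6 = 2^2 + 2; sub 3 for 2: 3^3 + 3; = 30; G_1 = 30−1 = 29
step 1: 29 = 3^3 + 2; sub 4 for 3: 4^4 + 2; = 258; G_2 = 258−1 = 257
step 2: 257 = 4^4 + 1; sub 5 for 4: 5^5 + 1; = 3126; G_3 = 3126−1 = 3125
step 3: 3125 = 5^5; sub 6 for 5: 6^6; = 46656; G_4 = 46656−1 = 46655
step 4: 46655 = 5·6^5 + 5·6^4 + 5·6^3 + 5·6^2 + 5·6 + 5; sub 7 for 6: 5·7^5 + 5·7^4 + 5·7^3 + 5·7^2 + 5·7 + 5; = 98040; G_5 = 98040−1 = 98039
step 5: 98039 = 5·7^5 + 5·7^4 + 5·7^3 + 5·7^2 + 5·7 + 4; sub 8 for 7: 5·8^5 + 5·8^4 + 5·8^3 + 5·8^2 + 5·8 + 4; = 187244; G_6 = 187244−1 = 187243
step 6: 187243 = 5·8^5 + 5·8^4 + 5·8^3 + 5·8^2 + 5·8 + 3; sub 9 for 8: 5·9^5 + 5·9^4 + 5·9^3 + 5·9^2 + 5·9 + 3; = 332148; G_7 = 332148−1 = 332147
step 7: 332147 = 5·9^5 + 5·9^4 + 5·9^3 + 5·9^2 + 5·9 + 2; sub 10 for 9: 5·10^5 + 5·10^4 + 5·10^3 + 5·10^2 + 5·10 + 2; = 555552; G_8 = 555552−1 = 555551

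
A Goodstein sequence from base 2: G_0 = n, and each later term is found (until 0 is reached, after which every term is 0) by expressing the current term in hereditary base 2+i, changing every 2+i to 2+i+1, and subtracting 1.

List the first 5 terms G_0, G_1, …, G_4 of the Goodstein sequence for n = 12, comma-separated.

12, 107, 1065, 15685, 280019

G_0=12  [base 2] 2^(2 + 1) + 2^2  →[2↦3]→  3^(3 + 1) + 3^3 = 108  −1 ⇒ G_1=107
G_1=107  [base 3] 3^(3 + 1) + 2·3^2 + 2·3 + 2  →[3↦4]→  4^(4 + 1) + 2·4^2 + 2·4 + 2 = 1066  −1 ⇒ G_2=1065
G_2=1065  [base 4] 4^(4 + 1) + 2·4^2 + 2·4 + 1  →[4↦5]→  5^(5 + 1) + 2·5^2 + 2·5 + 1 = 15686  −1 ⇒ G_3=15685
G_3=15685  [base 5] 5^(5 + 1) + 2·5^2 + 2·5  →[5↦6]→  6^(6 + 1) + 2·6^2 + 2·6 = 280020  −1 ⇒ G_4=280019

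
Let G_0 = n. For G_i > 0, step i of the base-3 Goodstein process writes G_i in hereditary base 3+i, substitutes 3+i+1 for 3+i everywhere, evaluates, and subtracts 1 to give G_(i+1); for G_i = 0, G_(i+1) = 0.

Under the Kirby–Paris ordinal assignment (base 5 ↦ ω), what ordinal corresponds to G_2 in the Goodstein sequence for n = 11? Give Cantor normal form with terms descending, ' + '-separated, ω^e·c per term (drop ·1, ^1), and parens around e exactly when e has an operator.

i=0: 11 = 3^2 + 2 (b=3); 3→4: 4^2 + 2 = 18; 18−1 = 17
i=1: 17 = 4^2 + 1 (b=4); 4→5: 5^2 + 1 = 26; 26−1 = 25
i=2: 25 = 5^2 (b=5); 5→6: 6^2 = 36; 36−1 = 35

ω^2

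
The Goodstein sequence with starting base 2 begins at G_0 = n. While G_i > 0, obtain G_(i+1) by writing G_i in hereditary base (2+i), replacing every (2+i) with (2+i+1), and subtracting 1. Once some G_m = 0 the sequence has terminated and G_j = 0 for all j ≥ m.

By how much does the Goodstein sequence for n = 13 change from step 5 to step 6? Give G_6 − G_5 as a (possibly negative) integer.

128453481

i=0: 13 = 2^(2 + 1) + 2^2 + 1 (b=2); 2→3: 3^(3 + 1) + 3^3 + 1 = 109; 109−1 = 108
i=1: 108 = 3^(3 + 1) + 3^3 (b=3); 3→4: 4^(4 + 1) + 4^4 = 1280; 1280−1 = 1279
i=2: 1279 = 4^(4 + 1) + 3·4^3 + 3·4^2 + 3·4 + 3 (b=4); 4→5: 5^(5 + 1) + 3·5^3 + 3·5^2 + 3·5 + 3 = 16093; 16093−1 = 16092
i=3: 16092 = 5^(5 + 1) + 3·5^3 + 3·5^2 + 3·5 + 2 (b=5); 5→6: 6^(6 + 1) + 3·6^3 + 3·6^2 + 3·6 + 2 = 280712; 280712−1 = 280711
i=4: 280711 = 6^(6 + 1) + 3·6^3 + 3·6^2 + 3·6 + 1 (b=6); 6→7: 7^(7 + 1) + 3·7^3 + 3·7^2 + 3·7 + 1 = 5765999; 5765999−1 = 5765998
i=5: 5765998 = 7^(7 + 1) + 3·7^3 + 3·7^2 + 3·7 (b=7); 7→8: 8^(8 + 1) + 3·8^3 + 3·8^2 + 3·8 = 134219480; 134219480−1 = 134219479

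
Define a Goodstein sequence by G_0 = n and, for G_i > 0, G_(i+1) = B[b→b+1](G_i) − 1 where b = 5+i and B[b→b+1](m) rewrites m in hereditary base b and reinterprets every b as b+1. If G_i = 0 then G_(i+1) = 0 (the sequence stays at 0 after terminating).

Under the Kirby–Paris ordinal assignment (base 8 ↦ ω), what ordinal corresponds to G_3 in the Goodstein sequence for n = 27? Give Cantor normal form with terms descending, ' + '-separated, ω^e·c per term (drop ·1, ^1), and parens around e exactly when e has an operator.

ω·7 + 7

step 0: 27 = 5^2 + 2; sub 6 for 5: 6^2 + 2; = 38; G_1 = 38−1 = 37
step 1: 37 = 6^2 + 1; sub 7 for 6: 7^2 + 1; = 50; G_2 = 50−1 = 49
step 2: 49 = 7^2; sub 8 for 7: 8^2; = 64; G_3 = 64−1 = 63
step 3: 63 = 7·8 + 7; sub 9 for 8: 7·9 + 7; = 70; G_4 = 70−1 = 69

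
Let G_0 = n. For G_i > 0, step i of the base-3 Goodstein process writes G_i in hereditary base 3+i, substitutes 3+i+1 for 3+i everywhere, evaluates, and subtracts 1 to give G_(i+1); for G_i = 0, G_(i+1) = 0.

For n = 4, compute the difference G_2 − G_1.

0

[0] 4 ≡ 3 + 1 (base 3). Lift 4: 5. −1: 4.
[1] 4 ≡ 4 (base 4). Lift 5: 5. −1: 4.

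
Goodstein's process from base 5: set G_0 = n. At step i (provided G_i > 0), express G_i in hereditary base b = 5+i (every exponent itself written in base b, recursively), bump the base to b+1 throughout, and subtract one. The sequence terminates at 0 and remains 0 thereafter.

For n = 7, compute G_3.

[0] 7 ≡ 5 + 2 (base 5). Lift 6: 8. −1: 7.
[1] 7 ≡ 6 + 1 (base 6). Lift 7: 8. −1: 7.
[2] 7 ≡ 7 (base 7). Lift 8: 8. −1: 7.
[3] 7 ≡ 7 (base 8). Lift 9: 7. −1: 6.

7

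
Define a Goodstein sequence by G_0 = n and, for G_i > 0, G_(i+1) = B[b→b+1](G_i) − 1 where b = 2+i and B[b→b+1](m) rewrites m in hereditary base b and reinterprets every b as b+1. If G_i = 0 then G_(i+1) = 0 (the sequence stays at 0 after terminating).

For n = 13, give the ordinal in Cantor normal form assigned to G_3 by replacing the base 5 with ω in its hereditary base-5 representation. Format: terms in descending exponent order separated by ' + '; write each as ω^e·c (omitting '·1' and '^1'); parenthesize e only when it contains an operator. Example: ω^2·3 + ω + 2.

ω^(ω + 1) + ω^3·3 + ω^2·3 + ω·3 + 2

G_0 = 13. HB_2(13) = 2^(2 + 1) + 2^2 + 1. Bump = 109. G_1 = 108.
G_1 = 108. HB_3(108) = 3^(3 + 1) + 3^3. Bump = 1280. G_2 = 1279.
G_2 = 1279. HB_4(1279) = 4^(4 + 1) + 3·4^3 + 3·4^2 + 3·4 + 3. Bump = 16093. G_3 = 16092.
G_3 = 16092. HB_5(16092) = 5^(5 + 1) + 3·5^3 + 3·5^2 + 3·5 + 2. Bump = 280712. G_4 = 280711.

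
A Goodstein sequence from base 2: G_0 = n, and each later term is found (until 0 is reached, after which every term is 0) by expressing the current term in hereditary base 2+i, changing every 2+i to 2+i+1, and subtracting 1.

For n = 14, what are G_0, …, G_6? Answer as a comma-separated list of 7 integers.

[0] 14 ≡ 2^(2 + 1) + 2^2 + 2 (base 2). Lift 3: 111. −1: 110.
[1] 110 ≡ 3^(3 + 1) + 3^3 + 2 (base 3). Lift 4: 1282. −1: 1281.
[2] 1281 ≡ 4^(4 + 1) + 4^4 + 1 (base 4). Lift 5: 18751. −1: 18750.
[3] 18750 ≡ 5^(5 + 1) + 5^5 (base 5). Lift 6: 326592. −1: 326591.
[4] 326591 ≡ 6^(6 + 1) + 5·6^5 + 5·6^4 + 5·6^3 + 5·6^2 + 5·6 + 5 (base 6). Lift 7: 5862841. −1: 5862840.
[5] 5862840 ≡ 7^(7 + 1) + 5·7^5 + 5·7^4 + 5·7^3 + 5·7^2 + 5·7 + 4 (base 7). Lift 8: 134404972. −1: 134404971.

14, 110, 1281, 18750, 326591, 5862840, 134404971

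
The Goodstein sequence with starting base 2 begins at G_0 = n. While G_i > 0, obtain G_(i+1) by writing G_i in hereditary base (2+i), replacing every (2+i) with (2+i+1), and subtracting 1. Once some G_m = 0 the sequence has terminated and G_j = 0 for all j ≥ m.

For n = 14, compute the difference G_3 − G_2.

[0] 14 ≡ 2^(2 + 1) + 2^2 + 2 (base 2). Lift 3: 111. −1: 110.
[1] 110 ≡ 3^(3 + 1) + 3^3 + 2 (base 3). Lift 4: 1282. −1: 1281.
[2] 1281 ≡ 4^(4 + 1) + 4^4 + 1 (base 4). Lift 5: 18751. −1: 18750.

17469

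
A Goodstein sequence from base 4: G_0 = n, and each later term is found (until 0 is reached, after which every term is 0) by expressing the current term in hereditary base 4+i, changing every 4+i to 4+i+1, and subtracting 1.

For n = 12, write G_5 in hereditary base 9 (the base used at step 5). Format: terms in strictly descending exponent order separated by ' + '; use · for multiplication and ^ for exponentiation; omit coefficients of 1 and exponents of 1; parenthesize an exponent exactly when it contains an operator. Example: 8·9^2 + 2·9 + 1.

12 —HB4→ 3·4 —bump→ 3·5 = 15 —(−1)→ 14
14 —HB5→ 2·5 + 4 —bump→ 2·6 + 4 = 16 —(−1)→ 15
15 —HB6→ 2·6 + 3 —bump→ 2·7 + 3 = 17 —(−1)→ 16
16 —HB7→ 2·7 + 2 —bump→ 2·8 + 2 = 18 —(−1)→ 17
17 —HB8→ 2·8 + 1 —bump→ 2·9 + 1 = 19 —(−1)→ 18

2·9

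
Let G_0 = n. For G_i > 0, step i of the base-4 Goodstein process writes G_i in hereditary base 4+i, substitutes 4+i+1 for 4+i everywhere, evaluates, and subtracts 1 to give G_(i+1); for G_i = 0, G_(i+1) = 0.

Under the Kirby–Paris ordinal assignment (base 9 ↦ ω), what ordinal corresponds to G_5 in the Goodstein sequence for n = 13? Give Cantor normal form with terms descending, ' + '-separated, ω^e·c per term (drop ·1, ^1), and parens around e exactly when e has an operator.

i=0: 13 = 3·4 + 1 (b=4); 4→5: 3·5 + 1 = 16; 16−1 = 15
i=1: 15 = 3·5 (b=5); 5→6: 3·6 = 18; 18−1 = 17
i=2: 17 = 2·6 + 5 (b=6); 6→7: 2·7 + 5 = 19; 19−1 = 18
i=3: 18 = 2·7 + 4 (b=7); 7→8: 2·8 + 4 = 20; 20−1 = 19
i=4: 19 = 2·8 + 3 (b=8); 8→9: 2·9 + 3 = 21; 21−1 = 20
i=5: 20 = 2·9 + 2 (b=9); 9→10: 2·10 + 2 = 22; 22−1 = 21

ω·2 + 2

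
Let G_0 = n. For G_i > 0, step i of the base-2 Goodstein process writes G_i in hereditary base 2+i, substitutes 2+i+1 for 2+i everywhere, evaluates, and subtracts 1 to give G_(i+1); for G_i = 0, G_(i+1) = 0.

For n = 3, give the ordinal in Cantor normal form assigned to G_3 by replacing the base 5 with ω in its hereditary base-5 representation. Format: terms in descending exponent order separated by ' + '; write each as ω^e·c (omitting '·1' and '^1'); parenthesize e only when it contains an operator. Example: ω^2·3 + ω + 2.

2

[0] 3 ≡ 2 + 1 (base 2). Lift 3: 4. −1: 3.
[1] 3 ≡ 3 (base 3). Lift 4: 4. −1: 3.
[2] 3 ≡ 3 (base 4). Lift 5: 3. −1: 2.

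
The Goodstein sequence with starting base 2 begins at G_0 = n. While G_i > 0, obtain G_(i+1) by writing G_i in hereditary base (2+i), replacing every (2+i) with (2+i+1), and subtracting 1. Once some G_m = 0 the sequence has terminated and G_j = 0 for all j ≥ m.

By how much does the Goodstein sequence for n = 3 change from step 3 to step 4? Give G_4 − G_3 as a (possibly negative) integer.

-1

step 0: 3 = 2 + 1; sub 3 for 2: 3 + 1; = 4; G_1 = 4−1 = 3
step 1: 3 = 3; sub 4 for 3: 4; = 4; G_2 = 4−1 = 3
step 2: 3 = 3; sub 5 for 4: 3; = 3; G_3 = 3−1 = 2
step 3: 2 = 2; sub 6 for 5: 2; = 2; G_4 = 2−1 = 1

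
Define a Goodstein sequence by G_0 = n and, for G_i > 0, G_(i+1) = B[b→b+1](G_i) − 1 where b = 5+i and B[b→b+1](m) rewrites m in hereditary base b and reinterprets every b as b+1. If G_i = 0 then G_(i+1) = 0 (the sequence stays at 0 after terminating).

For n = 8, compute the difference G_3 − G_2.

G_0=8  [base 5] 5 + 3  →[5↦6]→  6 + 3 = 9  −1 ⇒ G_1=8
G_1=8  [base 6] 6 + 2  →[6↦7]→  7 + 2 = 9  −1 ⇒ G_2=8
G_2=8  [base 7] 7 + 1  →[7↦8]→  8 + 1 = 9  −1 ⇒ G_3=8

0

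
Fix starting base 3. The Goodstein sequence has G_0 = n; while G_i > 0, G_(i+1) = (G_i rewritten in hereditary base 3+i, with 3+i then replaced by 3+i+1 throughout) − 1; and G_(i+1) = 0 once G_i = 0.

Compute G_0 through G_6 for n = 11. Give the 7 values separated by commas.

(0) 11|_3 = 3^2 + 2 ↦ 4^2 + 2|_4 = 18 ⇒ 17
(1) 17|_4 = 4^2 + 1 ↦ 5^2 + 1|_5 = 26 ⇒ 25
(2) 25|_5 = 5^2 ↦ 6^2|_6 = 36 ⇒ 35
(3) 35|_6 = 5·6 + 5 ↦ 5·7 + 5|_7 = 40 ⇒ 39
(4) 39|_7 = 5·7 + 4 ↦ 5·8 + 4|_8 = 44 ⇒ 43
(5) 43|_8 = 5·8 + 3 ↦ 5·9 + 3|_9 = 48 ⇒ 47

11, 17, 25, 35, 39, 43, 47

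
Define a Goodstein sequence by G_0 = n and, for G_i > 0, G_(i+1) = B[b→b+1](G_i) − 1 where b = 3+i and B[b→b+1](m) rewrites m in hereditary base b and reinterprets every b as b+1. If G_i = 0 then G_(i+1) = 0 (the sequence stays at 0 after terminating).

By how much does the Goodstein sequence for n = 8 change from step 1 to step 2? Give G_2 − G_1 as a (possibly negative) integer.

1

[0] 8 ≡ 2·3 + 2 (base 3). Lift 4: 10. −1: 9.
[1] 9 ≡ 2·4 + 1 (base 4). Lift 5: 11. −1: 10.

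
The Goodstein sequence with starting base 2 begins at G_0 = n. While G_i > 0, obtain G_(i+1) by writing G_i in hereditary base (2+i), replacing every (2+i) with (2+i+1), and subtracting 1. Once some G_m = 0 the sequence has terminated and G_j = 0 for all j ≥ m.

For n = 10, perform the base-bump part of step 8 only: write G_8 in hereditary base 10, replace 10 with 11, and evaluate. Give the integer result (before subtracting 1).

G_0=10  [base 2] 2^(2 + 1) + 2  →[2↦3]→  3^(3 + 1) + 3 = 84  −1 ⇒ G_1=83
G_1=83  [base 3] 3^(3 + 1) + 2  →[3↦4]→  4^(4 + 1) + 2 = 1026  −1 ⇒ G_2=1025
G_2=1025  [base 4] 4^(4 + 1) + 1  →[4↦5]→  5^(5 + 1) + 1 = 15626  −1 ⇒ G_3=15625
G_3=15625  [base 5] 5^(5 + 1)  →[5↦6]→  6^(6 + 1) = 279936  −1 ⇒ G_4=279935
G_4=279935  [base 6] 5·6^6 + 5·6^5 + 5·6^4 + 5·6^3 + 5·6^2 + 5·6 + 5  →[6↦7]→  5·7^7 + 5·7^5 + 5·7^4 + 5·7^3 + 5·7^2 + 5·7 + 5 = 4215755  −1 ⇒ G_5=4215754
G_5=4215754  [base 7] 5·7^7 + 5·7^5 + 5·7^4 + 5·7^3 + 5·7^2 + 5·7 + 4  →[7↦8]→  5·8^8 + 5·8^5 + 5·8^4 + 5·8^3 + 5·8^2 + 5·8 + 4 = 84073324  −1 ⇒ G_6=84073323
G_6=84073323  [base 8] 5·8^8 + 5·8^5 + 5·8^4 + 5·8^3 + 5·8^2 + 5·8 + 3  →[8↦9]→  5·9^9 + 5·9^5 + 5·9^4 + 5·9^3 + 5·9^2 + 5·9 + 3 = 1937434593  −1 ⇒ G_7=1937434592
G_7=1937434592  [base 9] 5·9^9 + 5·9^5 + 5·9^4 + 5·9^3 + 5·9^2 + 5·9 + 2  →[9↦10]→  5·10^10 + 5·10^5 + 5·10^4 + 5·10^3 + 5·10^2 + 5·10 + 2 = 50000555552  −1 ⇒ G_8=50000555551

1426559238831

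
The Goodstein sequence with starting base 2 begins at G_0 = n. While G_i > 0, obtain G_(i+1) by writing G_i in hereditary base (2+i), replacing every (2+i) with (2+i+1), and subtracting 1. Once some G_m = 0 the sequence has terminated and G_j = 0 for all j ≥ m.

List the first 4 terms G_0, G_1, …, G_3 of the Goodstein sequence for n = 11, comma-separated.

11, 84, 1027, 15627

base 2: 11 = 2^(2 + 1) + 2 + 1; at 3: 3^(3 + 1) + 3 + 1 = 85; next = 84
base 3: 84 = 3^(3 + 1) + 3; at 4: 4^(4 + 1) + 4 = 1028; next = 1027
base 4: 1027 = 4^(4 + 1) + 3; at 5: 5^(5 + 1) + 3 = 15628; next = 15627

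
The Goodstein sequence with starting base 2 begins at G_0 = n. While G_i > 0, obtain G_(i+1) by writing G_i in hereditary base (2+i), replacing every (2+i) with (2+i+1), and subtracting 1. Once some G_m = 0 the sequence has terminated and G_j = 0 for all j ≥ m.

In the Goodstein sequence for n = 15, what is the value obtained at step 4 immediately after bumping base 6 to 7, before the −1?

i=0: 15 = 2^(2 + 1) + 2^2 + 2 + 1 (b=2); 2→3: 3^(3 + 1) + 3^3 + 3 + 1 = 112; 112−1 = 111
i=1: 111 = 3^(3 + 1) + 3^3 + 3 (b=3); 3→4: 4^(4 + 1) + 4^4 + 4 = 1284; 1284−1 = 1283
i=2: 1283 = 4^(4 + 1) + 4^4 + 3 (b=4); 4→5: 5^(5 + 1) + 5^5 + 3 = 18753; 18753−1 = 18752
i=3: 18752 = 5^(5 + 1) + 5^5 + 2 (b=5); 5→6: 6^(6 + 1) + 6^6 + 2 = 326594; 326594−1 = 326593

6588345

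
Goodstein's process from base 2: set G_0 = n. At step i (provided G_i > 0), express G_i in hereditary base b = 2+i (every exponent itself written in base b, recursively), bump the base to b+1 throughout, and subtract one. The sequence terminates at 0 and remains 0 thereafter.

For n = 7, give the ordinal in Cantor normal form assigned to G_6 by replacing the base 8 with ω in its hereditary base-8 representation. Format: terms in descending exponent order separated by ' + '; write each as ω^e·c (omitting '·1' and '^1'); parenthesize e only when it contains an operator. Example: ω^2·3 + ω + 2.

ω^7·7 + ω^6·7 + ω^5·7 + ω^4·7 + ω^3·7 + ω^2·7 + ω·7 + 7

7 —HB2→ 2^2 + 2 + 1 —bump→ 3^3 + 3 + 1 = 31 —(−1)→ 30
30 —HB3→ 3^3 + 3 —bump→ 4^4 + 4 = 260 —(−1)→ 259
259 —HB4→ 4^4 + 3 —bump→ 5^5 + 3 = 3128 —(−1)→ 3127
3127 —HB5→ 5^5 + 2 —bump→ 6^6 + 2 = 46658 —(−1)→ 46657
46657 —HB6→ 6^6 + 1 —bump→ 7^7 + 1 = 823544 —(−1)→ 823543
823543 —HB7→ 7^7 —bump→ 8^8 = 16777216 —(−1)→ 16777215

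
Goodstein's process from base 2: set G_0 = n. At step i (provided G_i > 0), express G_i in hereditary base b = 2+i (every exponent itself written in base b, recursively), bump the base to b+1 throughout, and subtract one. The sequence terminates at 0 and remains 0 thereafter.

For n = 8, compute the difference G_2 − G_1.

8 —HB2→ 2^(2 + 1) —bump→ 3^(3 + 1) = 81 —(−1)→ 80
80 —HB3→ 2·3^3 + 2·3^2 + 2·3 + 2 —bump→ 2·4^4 + 2·4^2 + 2·4 + 2 = 554 —(−1)→ 553

473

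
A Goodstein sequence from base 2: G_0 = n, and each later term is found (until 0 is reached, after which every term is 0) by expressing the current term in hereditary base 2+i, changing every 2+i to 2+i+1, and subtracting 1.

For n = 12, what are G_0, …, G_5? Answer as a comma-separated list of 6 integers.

12 —HB2→ 2^(2 + 1) + 2^2 —bump→ 3^(3 + 1) + 3^3 = 108 —(−1)→ 107
107 —HB3→ 3^(3 + 1) + 2·3^2 + 2·3 + 2 —bump→ 4^(4 + 1) + 2·4^2 + 2·4 + 2 = 1066 —(−1)→ 1065
1065 —HB4→ 4^(4 + 1) + 2·4^2 + 2·4 + 1 —bump→ 5^(5 + 1) + 2·5^2 + 2·5 + 1 = 15686 —(−1)→ 15685
15685 —HB5→ 5^(5 + 1) + 2·5^2 + 2·5 —bump→ 6^(6 + 1) + 2·6^2 + 2·6 = 280020 —(−1)→ 280019
280019 —HB6→ 6^(6 + 1) + 2·6^2 + 6 + 5 —bump→ 7^(7 + 1) + 2·7^2 + 7 + 5 = 5764911 —(−1)→ 5764910

12, 107, 1065, 15685, 280019, 5764910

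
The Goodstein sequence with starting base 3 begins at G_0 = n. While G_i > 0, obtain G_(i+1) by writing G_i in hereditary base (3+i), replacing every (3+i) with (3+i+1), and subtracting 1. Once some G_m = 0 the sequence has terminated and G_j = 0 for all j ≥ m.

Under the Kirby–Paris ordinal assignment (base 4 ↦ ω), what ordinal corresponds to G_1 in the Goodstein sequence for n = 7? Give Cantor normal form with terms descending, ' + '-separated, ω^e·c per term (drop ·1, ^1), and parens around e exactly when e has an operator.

G_0=7  [base 3] 2·3 + 1  →[3↦4]→  2·4 + 1 = 9  −1 ⇒ G_1=8
G_1=8  [base 4] 2·4  →[4↦5]→  2·5 = 10  −1 ⇒ G_2=9

ω·2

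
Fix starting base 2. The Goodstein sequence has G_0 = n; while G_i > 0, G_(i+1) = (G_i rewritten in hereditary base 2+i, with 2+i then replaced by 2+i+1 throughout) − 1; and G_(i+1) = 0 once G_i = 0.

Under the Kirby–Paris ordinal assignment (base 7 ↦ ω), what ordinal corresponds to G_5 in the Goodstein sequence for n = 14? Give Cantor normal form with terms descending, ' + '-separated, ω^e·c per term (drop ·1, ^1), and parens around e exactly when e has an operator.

i=0: 14 = 2^(2 + 1) + 2^2 + 2 (b=2); 2→3: 3^(3 + 1) + 3^3 + 3 = 111; 111−1 = 110
i=1: 110 = 3^(3 + 1) + 3^3 + 2 (b=3); 3→4: 4^(4 + 1) + 4^4 + 2 = 1282; 1282−1 = 1281
i=2: 1281 = 4^(4 + 1) + 4^4 + 1 (b=4); 4→5: 5^(5 + 1) + 5^5 + 1 = 18751; 18751−1 = 18750
i=3: 18750 = 5^(5 + 1) + 5^5 (b=5); 5→6: 6^(6 + 1) + 6^6 = 326592; 326592−1 = 326591
i=4: 326591 = 6^(6 + 1) + 5·6^5 + 5·6^4 + 5·6^3 + 5·6^2 + 5·6 + 5 (b=6); 6→7: 7^(7 + 1) + 5·7^5 + 5·7^4 + 5·7^3 + 5·7^2 + 5·7 + 5 = 5862841; 5862841−1 = 5862840
i=5: 5862840 = 7^(7 + 1) + 5·7^5 + 5·7^4 + 5·7^3 + 5·7^2 + 5·7 + 4 (b=7); 7→8: 8^(8 + 1) + 5·8^5 + 5·8^4 + 5·8^3 + 5·8^2 + 5·8 + 4 = 134404972; 134404972−1 = 134404971

ω^(ω + 1) + ω^5·5 + ω^4·5 + ω^3·5 + ω^2·5 + ω·5 + 4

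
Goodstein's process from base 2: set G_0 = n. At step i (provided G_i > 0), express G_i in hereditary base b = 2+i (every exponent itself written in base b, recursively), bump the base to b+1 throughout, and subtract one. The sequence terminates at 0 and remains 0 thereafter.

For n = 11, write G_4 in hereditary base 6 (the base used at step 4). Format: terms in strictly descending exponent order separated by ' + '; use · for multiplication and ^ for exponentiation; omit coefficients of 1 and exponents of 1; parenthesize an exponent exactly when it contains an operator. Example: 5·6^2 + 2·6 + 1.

6^(6 + 1) + 1

base 2: 11 = 2^(2 + 1) + 2 + 1; at 3: 3^(3 + 1) + 3 + 1 = 85; next = 84
base 3: 84 = 3^(3 + 1) + 3; at 4: 4^(4 + 1) + 4 = 1028; next = 1027
base 4: 1027 = 4^(4 + 1) + 3; at 5: 5^(5 + 1) + 3 = 15628; next = 15627
base 5: 15627 = 5^(5 + 1) + 2; at 6: 6^(6 + 1) + 2 = 279938; next = 279937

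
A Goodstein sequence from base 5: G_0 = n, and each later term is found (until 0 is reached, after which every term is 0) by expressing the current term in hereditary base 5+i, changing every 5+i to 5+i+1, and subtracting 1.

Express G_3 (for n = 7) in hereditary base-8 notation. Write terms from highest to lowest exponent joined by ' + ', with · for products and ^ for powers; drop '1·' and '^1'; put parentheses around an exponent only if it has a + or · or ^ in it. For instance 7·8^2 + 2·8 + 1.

7

base 5: 7 = 5 + 2; at 6: 6 + 2 = 8; next = 7
base 6: 7 = 6 + 1; at 7: 7 + 1 = 8; next = 7
base 7: 7 = 7; at 8: 8 = 8; next = 7
base 8: 7 = 7; at 9: 7 = 7; next = 6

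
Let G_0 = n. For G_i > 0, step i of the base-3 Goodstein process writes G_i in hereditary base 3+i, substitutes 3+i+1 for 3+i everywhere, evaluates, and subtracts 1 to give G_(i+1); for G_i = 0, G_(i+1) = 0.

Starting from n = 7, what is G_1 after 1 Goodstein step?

[0] 7 ≡ 2·3 + 1 (base 3). Lift 4: 9. −1: 8.
[1] 8 ≡ 2·4 (base 4). Lift 5: 10. −1: 9.

8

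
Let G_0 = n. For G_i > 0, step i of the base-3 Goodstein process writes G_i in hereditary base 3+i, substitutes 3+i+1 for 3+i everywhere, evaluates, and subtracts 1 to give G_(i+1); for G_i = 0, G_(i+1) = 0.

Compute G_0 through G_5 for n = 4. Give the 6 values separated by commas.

4 —HB3→ 3 + 1 —bump→ 4 + 1 = 5 —(−1)→ 4
4 —HB4→ 4 —bump→ 5 = 5 —(−1)→ 4
4 —HB5→ 4 —bump→ 4 = 4 —(−1)→ 3
3 —HB6→ 3 —bump→ 3 = 3 —(−1)→ 2
2 —HB7→ 2 —bump→ 2 = 2 —(−1)→ 1

4, 4, 4, 3, 2, 1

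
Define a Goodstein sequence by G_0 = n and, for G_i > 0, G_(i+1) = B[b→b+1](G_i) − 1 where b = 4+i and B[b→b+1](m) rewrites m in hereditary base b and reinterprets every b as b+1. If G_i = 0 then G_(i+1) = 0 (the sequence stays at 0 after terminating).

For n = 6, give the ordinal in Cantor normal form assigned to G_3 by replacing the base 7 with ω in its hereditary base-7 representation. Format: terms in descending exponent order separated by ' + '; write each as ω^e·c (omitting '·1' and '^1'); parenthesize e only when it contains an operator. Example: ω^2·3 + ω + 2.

6 —HB4→ 4 + 2 —bump→ 5 + 2 = 7 —(−1)→ 6
6 —HB5→ 5 + 1 —bump→ 6 + 1 = 7 —(−1)→ 6
6 —HB6→ 6 —bump→ 7 = 7 —(−1)→ 6
6 —HB7→ 6 —bump→ 6 = 6 —(−1)→ 5

6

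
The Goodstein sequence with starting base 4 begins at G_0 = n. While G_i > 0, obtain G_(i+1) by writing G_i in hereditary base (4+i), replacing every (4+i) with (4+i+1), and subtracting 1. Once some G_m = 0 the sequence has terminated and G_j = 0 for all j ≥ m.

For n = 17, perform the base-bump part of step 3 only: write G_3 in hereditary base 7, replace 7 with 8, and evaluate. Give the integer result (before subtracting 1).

44

(0) 17|_4 = 4^2 + 1 ↦ 5^2 + 1|_5 = 26 ⇒ 25
(1) 25|_5 = 5^2 ↦ 6^2|_6 = 36 ⇒ 35
(2) 35|_6 = 5·6 + 5 ↦ 5·7 + 5|_7 = 40 ⇒ 39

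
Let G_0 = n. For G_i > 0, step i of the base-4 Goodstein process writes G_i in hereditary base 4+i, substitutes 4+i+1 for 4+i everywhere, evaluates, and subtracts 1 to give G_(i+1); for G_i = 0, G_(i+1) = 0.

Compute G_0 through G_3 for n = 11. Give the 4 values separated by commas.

base 4: 11 = 2·4 + 3; at 5: 2·5 + 3 = 13; next = 12
base 5: 12 = 2·5 + 2; at 6: 2·6 + 2 = 14; next = 13
base 6: 13 = 2·6 + 1; at 7: 2·7 + 1 = 15; next = 14

11, 12, 13, 14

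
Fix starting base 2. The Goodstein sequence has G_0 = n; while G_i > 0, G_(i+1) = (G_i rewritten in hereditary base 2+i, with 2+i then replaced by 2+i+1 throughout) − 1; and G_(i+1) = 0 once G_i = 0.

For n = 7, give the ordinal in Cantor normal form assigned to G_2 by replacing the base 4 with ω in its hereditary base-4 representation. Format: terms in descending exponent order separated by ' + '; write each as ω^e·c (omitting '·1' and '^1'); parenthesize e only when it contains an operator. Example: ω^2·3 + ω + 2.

ω^ω + 3

i=0: 7 = 2^2 + 2 + 1 (b=2); 2→3: 3^3 + 3 + 1 = 31; 31−1 = 30
i=1: 30 = 3^3 + 3 (b=3); 3→4: 4^4 + 4 = 260; 260−1 = 259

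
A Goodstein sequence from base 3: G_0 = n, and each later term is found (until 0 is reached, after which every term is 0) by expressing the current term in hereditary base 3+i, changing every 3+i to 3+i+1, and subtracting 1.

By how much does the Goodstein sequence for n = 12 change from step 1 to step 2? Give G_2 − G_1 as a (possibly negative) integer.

8

G_0=12  [base 3] 3^2 + 3  →[3↦4]→  4^2 + 4 = 20  −1 ⇒ G_1=19
G_1=19  [base 4] 4^2 + 3  →[4↦5]→  5^2 + 3 = 28  −1 ⇒ G_2=27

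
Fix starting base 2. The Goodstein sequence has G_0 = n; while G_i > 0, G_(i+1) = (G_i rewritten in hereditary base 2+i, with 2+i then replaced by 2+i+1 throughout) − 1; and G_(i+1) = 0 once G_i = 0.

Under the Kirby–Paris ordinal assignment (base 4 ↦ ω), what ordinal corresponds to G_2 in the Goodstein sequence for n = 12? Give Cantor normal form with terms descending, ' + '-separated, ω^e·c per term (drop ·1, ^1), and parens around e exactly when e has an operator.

ω^(ω + 1) + ω^2·2 + ω·2 + 1

i=0: 12 = 2^(2 + 1) + 2^2 (b=2); 2→3: 3^(3 + 1) + 3^3 = 108; 108−1 = 107
i=1: 107 = 3^(3 + 1) + 2·3^2 + 2·3 + 2 (b=3); 3→4: 4^(4 + 1) + 2·4^2 + 2·4 + 2 = 1066; 1066−1 = 1065
i=2: 1065 = 4^(4 + 1) + 2·4^2 + 2·4 + 1 (b=4); 4→5: 5^(5 + 1) + 2·5^2 + 2·5 + 1 = 15686; 15686−1 = 15685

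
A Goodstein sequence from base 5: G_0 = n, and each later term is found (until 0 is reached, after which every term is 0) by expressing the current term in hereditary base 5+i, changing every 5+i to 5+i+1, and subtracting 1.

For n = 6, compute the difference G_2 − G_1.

i=0: 6 = 5 + 1 (b=5); 5→6: 6 + 1 = 7; 7−1 = 6
i=1: 6 = 6 (b=6); 6→7: 7 = 7; 7−1 = 6

0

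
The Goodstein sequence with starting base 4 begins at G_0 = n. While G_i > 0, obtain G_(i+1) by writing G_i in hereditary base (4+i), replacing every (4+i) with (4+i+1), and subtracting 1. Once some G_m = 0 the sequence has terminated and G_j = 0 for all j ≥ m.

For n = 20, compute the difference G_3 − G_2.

12

[0] 20 ≡ 4^2 + 4 (base 4). Lift 5: 30. −1: 29.
[1] 29 ≡ 5^2 + 4 (base 5). Lift 6: 40. −1: 39.
[2] 39 ≡ 6^2 + 3 (base 6). Lift 7: 52. −1: 51.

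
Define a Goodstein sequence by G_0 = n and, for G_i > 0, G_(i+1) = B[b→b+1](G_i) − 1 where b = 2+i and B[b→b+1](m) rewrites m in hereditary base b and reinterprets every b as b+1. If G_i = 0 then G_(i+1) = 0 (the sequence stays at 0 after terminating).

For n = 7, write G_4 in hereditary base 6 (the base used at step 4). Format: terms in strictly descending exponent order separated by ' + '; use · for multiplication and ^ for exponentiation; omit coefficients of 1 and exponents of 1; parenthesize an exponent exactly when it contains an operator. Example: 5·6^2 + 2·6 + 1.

6^6 + 1

[0] 7 ≡ 2^2 + 2 + 1 (base 2). Lift 3: 31. −1: 30.
[1] 30 ≡ 3^3 + 3 (base 3). Lift 4: 260. −1: 259.
[2] 259 ≡ 4^4 + 3 (base 4). Lift 5: 3128. −1: 3127.
[3] 3127 ≡ 5^5 + 2 (base 5). Lift 6: 46658. −1: 46657.
[4] 46657 ≡ 6^6 + 1 (base 6). Lift 7: 823544. −1: 823543.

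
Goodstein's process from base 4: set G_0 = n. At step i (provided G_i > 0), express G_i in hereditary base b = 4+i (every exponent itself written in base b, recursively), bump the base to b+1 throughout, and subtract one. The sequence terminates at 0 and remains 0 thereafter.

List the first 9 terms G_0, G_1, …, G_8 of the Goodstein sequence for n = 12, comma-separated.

12, 14, 15, 16, 17, 18, 19, 19, 19

G_0 = 12. HB_4(12) = 3·4. Bump = 15. G_1 = 14.
G_1 = 14. HB_5(14) = 2·5 + 4. Bump = 16. G_2 = 15.
G_2 = 15. HB_6(15) = 2·6 + 3. Bump = 17. G_3 = 16.
G_3 = 16. HB_7(16) = 2·7 + 2. Bump = 18. G_4 = 17.
G_4 = 17. HB_8(17) = 2·8 + 1. Bump = 19. G_5 = 18.
G_5 = 18. HB_9(18) = 2·9. Bump = 20. G_6 = 19.
G_6 = 19. HB_10(19) = 10 + 9. Bump = 20. G_7 = 19.
G_7 = 19. HB_11(19) = 11 + 8. Bump = 20. G_8 = 19.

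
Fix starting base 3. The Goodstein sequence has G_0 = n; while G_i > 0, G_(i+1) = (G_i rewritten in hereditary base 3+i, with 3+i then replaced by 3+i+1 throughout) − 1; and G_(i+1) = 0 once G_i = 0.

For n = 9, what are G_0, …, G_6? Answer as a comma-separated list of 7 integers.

9 —HB3→ 3^2 —bump→ 4^2 = 16 —(−1)→ 15
15 —HB4→ 3·4 + 3 —bump→ 3·5 + 3 = 18 —(−1)→ 17
17 —HB5→ 3·5 + 2 —bump→ 3·6 + 2 = 20 —(−1)→ 19
19 —HB6→ 3·6 + 1 —bump→ 3·7 + 1 = 22 —(−1)→ 21
21 —HB7→ 3·7 —bump→ 3·8 = 24 —(−1)→ 23
23 —HB8→ 2·8 + 7 —bump→ 2·9 + 7 = 25 —(−1)→ 24

9, 15, 17, 19, 21, 23, 24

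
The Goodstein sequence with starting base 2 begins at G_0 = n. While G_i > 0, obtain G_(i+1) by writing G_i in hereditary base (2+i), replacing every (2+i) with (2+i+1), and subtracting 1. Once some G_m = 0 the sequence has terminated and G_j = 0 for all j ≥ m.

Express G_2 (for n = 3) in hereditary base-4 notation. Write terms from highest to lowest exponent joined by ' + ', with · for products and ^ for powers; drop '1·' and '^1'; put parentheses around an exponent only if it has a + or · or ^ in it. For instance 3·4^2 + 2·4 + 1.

(0) 3|_2 = 2 + 1 ↦ 3 + 1|_3 = 4 ⇒ 3
(1) 3|_3 = 3 ↦ 4|_4 = 4 ⇒ 3
(2) 3|_4 = 3 ↦ 3|_5 = 3 ⇒ 2

3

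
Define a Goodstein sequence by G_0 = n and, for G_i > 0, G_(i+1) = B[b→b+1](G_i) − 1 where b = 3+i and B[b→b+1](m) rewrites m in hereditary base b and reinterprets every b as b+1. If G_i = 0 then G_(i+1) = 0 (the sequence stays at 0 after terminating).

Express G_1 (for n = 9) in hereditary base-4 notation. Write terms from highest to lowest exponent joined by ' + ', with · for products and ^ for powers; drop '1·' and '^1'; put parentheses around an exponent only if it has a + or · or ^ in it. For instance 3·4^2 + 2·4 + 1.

G_0=9  [base 3] 3^2  →[3↦4]→  4^2 = 16  −1 ⇒ G_1=15
G_1=15  [base 4] 3·4 + 3  →[4↦5]→  3·5 + 3 = 18  −1 ⇒ G_2=17

3·4 + 3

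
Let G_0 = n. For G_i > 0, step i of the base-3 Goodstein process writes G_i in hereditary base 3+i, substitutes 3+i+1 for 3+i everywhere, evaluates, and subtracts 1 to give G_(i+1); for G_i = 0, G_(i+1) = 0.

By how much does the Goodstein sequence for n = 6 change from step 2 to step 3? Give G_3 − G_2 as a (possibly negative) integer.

base 3: 6 = 2·3; at 4: 2·4 = 8; next = 7
base 4: 7 = 4 + 3; at 5: 5 + 3 = 8; next = 7
base 5: 7 = 5 + 2; at 6: 6 + 2 = 8; next = 7

0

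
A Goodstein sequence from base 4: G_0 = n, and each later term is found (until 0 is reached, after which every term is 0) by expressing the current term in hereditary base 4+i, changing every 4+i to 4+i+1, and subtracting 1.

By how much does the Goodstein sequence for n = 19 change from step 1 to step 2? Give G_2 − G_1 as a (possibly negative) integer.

10

19 —HB4→ 4^2 + 3 —bump→ 5^2 + 3 = 28 —(−1)→ 27
27 —HB5→ 5^2 + 2 —bump→ 6^2 + 2 = 38 —(−1)→ 37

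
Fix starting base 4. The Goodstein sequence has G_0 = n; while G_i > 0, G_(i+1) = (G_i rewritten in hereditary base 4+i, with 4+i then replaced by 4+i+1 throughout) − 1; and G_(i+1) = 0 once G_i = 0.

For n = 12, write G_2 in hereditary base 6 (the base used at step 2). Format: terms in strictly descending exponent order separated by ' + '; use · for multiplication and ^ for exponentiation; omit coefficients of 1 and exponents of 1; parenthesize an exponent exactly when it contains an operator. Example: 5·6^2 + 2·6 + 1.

2·6 + 3

(0) 12|_4 = 3·4 ↦ 3·5|_5 = 15 ⇒ 14
(1) 14|_5 = 2·5 + 4 ↦ 2·6 + 4|_6 = 16 ⇒ 15
(2) 15|_6 = 2·6 + 3 ↦ 2·7 + 3|_7 = 17 ⇒ 16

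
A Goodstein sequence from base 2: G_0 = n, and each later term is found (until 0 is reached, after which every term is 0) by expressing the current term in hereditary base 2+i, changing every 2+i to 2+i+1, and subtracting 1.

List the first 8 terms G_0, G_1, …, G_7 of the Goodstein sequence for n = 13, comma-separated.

base 2: 13 = 2^(2 + 1) + 2^2 + 1; at 3: 3^(3 + 1) + 3^3 + 1 = 109; next = 108
base 3: 108 = 3^(3 + 1) + 3^3; at 4: 4^(4 + 1) + 4^4 = 1280; next = 1279
base 4: 1279 = 4^(4 + 1) + 3·4^3 + 3·4^2 + 3·4 + 3; at 5: 5^(5 + 1) + 3·5^3 + 3·5^2 + 3·5 + 3 = 16093; next = 16092
base 5: 16092 = 5^(5 + 1) + 3·5^3 + 3·5^2 + 3·5 + 2; at 6: 6^(6 + 1) + 3·6^3 + 3·6^2 + 3·6 + 2 = 280712; next = 280711
base 6: 280711 = 6^(6 + 1) + 3·6^3 + 3·6^2 + 3·6 + 1; at 7: 7^(7 + 1) + 3·7^3 + 3·7^2 + 3·7 + 1 = 5765999; next = 5765998
base 7: 5765998 = 7^(7 + 1) + 3·7^3 + 3·7^2 + 3·7; at 8: 8^(8 + 1) + 3·8^3 + 3·8^2 + 3·8 = 134219480; next = 134219479
base 8: 134219479 = 8^(8 + 1) + 3·8^3 + 3·8^2 + 2·8 + 7; at 9: 9^(9 + 1) + 3·9^3 + 3·9^2 + 2·9 + 7 = 3486786856; next = 3486786855

13, 108, 1279, 16092, 280711, 5765998, 134219479, 3486786855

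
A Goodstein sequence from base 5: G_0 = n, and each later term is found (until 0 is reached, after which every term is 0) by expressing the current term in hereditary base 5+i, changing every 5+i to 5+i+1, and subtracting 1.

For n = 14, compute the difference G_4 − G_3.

step 0: 14 = 2·5 + 4; sub 6 for 5: 2·6 + 4; = 16; G_1 = 16−1 = 15
step 1: 15 = 2·6 + 3; sub 7 for 6: 2·7 + 3; = 17; G_2 = 17−1 = 16
step 2: 16 = 2·7 + 2; sub 8 for 7: 2·8 + 2; = 18; G_3 = 18−1 = 17
step 3: 17 = 2·8 + 1; sub 9 for 8: 2·9 + 1; = 19; G_4 = 19−1 = 18

1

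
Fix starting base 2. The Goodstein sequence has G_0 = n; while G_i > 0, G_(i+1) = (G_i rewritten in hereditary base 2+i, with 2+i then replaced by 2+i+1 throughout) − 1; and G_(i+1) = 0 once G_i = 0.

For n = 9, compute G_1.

81

9 —HB2→ 2^(2 + 1) + 1 —bump→ 3^(3 + 1) + 1 = 82 —(−1)→ 81
81 —HB3→ 3^(3 + 1) —bump→ 4^(4 + 1) = 1024 —(−1)→ 1023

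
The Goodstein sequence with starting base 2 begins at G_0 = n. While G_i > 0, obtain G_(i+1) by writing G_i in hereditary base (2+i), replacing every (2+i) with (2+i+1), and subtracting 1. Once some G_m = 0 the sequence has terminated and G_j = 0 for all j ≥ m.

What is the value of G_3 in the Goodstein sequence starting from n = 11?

11 —HB2→ 2^(2 + 1) + 2 + 1 —bump→ 3^(3 + 1) + 3 + 1 = 85 —(−1)→ 84
84 —HB3→ 3^(3 + 1) + 3 —bump→ 4^(4 + 1) + 4 = 1028 —(−1)→ 1027
1027 —HB4→ 4^(4 + 1) + 3 —bump→ 5^(5 + 1) + 3 = 15628 —(−1)→ 15627

15627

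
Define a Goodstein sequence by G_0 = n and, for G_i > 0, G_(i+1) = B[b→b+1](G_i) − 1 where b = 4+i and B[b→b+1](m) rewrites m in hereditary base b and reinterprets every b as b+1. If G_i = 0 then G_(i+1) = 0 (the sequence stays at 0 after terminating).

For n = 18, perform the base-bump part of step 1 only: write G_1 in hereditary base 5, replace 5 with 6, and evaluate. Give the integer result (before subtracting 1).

37

base 4: 18 = 4^2 + 2; at 5: 5^2 + 2 = 27; next = 26
base 5: 26 = 5^2 + 1; at 6: 6^2 + 1 = 37; next = 36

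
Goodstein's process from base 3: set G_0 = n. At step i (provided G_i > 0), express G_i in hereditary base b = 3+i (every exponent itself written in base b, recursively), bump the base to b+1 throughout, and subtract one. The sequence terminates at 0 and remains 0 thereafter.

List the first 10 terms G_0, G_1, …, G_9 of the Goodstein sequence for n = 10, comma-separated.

10, 16, 24, 27, 30, 33, 36, 39, 41, 43

base 3: 10 = 3^2 + 1; at 4: 4^2 + 1 = 17; next = 16
base 4: 16 = 4^2; at 5: 5^2 = 25; next = 24
base 5: 24 = 4·5 + 4; at 6: 4·6 + 4 = 28; next = 27
base 6: 27 = 4·6 + 3; at 7: 4·7 + 3 = 31; next = 30
base 7: 30 = 4·7 + 2; at 8: 4·8 + 2 = 34; next = 33
base 8: 33 = 4·8 + 1; at 9: 4·9 + 1 = 37; next = 36
base 9: 36 = 4·9; at 10: 4·10 = 40; next = 39
base 10: 39 = 3·10 + 9; at 11: 3·11 + 9 = 42; next = 41
base 11: 41 = 3·11 + 8; at 12: 3·12 + 8 = 44; next = 43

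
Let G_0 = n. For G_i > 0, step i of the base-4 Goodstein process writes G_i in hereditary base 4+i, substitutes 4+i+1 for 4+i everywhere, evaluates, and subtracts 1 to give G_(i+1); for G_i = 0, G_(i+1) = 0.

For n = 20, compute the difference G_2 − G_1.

G_0 = 20. HB_4(20) = 4^2 + 4. Bump = 30. G_1 = 29.
G_1 = 29. HB_5(29) = 5^2 + 4. Bump = 40. G_2 = 39.

10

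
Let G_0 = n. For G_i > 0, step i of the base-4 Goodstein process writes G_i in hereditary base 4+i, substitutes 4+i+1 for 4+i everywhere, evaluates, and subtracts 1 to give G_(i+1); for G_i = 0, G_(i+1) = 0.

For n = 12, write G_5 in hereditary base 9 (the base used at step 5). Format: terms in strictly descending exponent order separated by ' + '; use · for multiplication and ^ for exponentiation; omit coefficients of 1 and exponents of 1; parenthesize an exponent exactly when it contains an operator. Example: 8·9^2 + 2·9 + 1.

G_0 = 12. HB_4(12) = 3·4. Bump = 15. G_1 = 14.
G_1 = 14. HB_5(14) = 2·5 + 4. Bump = 16. G_2 = 15.
G_2 = 15. HB_6(15) = 2·6 + 3. Bump = 17. G_3 = 16.
G_3 = 16. HB_7(16) = 2·7 + 2. Bump = 18. G_4 = 17.
G_4 = 17. HB_8(17) = 2·8 + 1. Bump = 19. G_5 = 18.
G_5 = 18. HB_9(18) = 2·9. Bump = 20. G_6 = 19.

2·9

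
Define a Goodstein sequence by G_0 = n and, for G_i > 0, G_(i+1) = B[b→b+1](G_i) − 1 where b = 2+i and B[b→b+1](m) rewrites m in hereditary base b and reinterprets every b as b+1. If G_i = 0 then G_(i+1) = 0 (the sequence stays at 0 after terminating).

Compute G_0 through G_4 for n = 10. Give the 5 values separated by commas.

10, 83, 1025, 15625, 279935

10 —HB2→ 2^(2 + 1) + 2 —bump→ 3^(3 + 1) + 3 = 84 —(−1)→ 83
83 —HB3→ 3^(3 + 1) + 2 —bump→ 4^(4 + 1) + 2 = 1026 —(−1)→ 1025
1025 —HB4→ 4^(4 + 1) + 1 —bump→ 5^(5 + 1) + 1 = 15626 —(−1)→ 15625
15625 —HB5→ 5^(5 + 1) —bump→ 6^(6 + 1) = 279936 —(−1)→ 279935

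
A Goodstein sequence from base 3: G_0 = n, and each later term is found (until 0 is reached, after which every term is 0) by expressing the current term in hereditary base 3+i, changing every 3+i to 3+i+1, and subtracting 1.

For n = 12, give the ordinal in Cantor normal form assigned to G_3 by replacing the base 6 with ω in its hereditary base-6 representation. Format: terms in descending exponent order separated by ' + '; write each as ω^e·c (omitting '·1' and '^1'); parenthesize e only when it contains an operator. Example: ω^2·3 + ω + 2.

ω^2 + 1

12 —HB3→ 3^2 + 3 —bump→ 4^2 + 4 = 20 —(−1)→ 19
19 —HB4→ 4^2 + 3 —bump→ 5^2 + 3 = 28 —(−1)→ 27
27 —HB5→ 5^2 + 2 —bump→ 6^2 + 2 = 38 —(−1)→ 37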